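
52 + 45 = 97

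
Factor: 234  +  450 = 2^2*3^2*19^1 = 684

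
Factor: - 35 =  - 5^1*7^1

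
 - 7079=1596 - 8675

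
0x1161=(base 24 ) 7H9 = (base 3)20002210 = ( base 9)6083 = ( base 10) 4449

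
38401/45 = 38401/45=853.36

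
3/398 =3/398 = 0.01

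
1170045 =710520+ 459525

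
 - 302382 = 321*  ( - 942 )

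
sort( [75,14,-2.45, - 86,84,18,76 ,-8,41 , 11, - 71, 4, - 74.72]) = [ - 86, - 74.72, - 71, - 8, - 2.45, 4,11, 14,18, 41 , 75,76, 84]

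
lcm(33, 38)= 1254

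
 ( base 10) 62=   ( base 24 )2E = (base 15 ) 42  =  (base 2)111110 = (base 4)332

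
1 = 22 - 21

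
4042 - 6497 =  - 2455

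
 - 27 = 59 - 86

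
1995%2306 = 1995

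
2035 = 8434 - 6399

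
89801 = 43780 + 46021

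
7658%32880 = 7658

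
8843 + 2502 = 11345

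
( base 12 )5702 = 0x25B2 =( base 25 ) fb0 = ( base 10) 9650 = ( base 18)1be2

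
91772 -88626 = 3146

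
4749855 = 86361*55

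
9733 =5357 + 4376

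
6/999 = 2/333= 0.01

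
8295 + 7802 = 16097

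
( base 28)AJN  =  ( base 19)144g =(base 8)20313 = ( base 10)8395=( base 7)33322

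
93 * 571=53103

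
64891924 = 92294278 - 27402354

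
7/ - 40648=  - 7/40648= - 0.00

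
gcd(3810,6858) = 762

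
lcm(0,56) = 0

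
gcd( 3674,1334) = 2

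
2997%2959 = 38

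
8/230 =4/115 = 0.03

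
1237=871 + 366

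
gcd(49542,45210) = 6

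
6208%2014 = 166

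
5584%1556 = 916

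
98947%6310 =4297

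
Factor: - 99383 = -23^1 * 29^1*149^1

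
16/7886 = 8/3943  =  0.00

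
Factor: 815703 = 3^1 *7^2 * 31^1 * 179^1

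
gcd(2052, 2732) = 4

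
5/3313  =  5/3313 = 0.00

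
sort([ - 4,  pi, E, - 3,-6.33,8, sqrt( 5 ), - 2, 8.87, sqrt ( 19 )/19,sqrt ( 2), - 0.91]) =[ - 6.33, - 4, - 3,-2,-0.91, sqrt (19)/19,sqrt( 2),sqrt( 5 ), E,pi, 8,8.87]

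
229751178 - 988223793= - 758472615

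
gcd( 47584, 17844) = 5948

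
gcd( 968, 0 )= 968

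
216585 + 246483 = 463068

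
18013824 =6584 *2736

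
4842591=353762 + 4488829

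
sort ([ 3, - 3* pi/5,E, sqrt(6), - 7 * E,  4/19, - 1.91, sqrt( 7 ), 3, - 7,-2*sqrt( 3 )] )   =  [ - 7*E,-7, - 2*sqrt(3), - 1.91, - 3 * pi/5,4/19,sqrt( 6 ), sqrt( 7 ), E,3,3 ]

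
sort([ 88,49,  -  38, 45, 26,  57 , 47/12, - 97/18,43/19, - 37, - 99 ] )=[ -99,-38,-37, - 97/18, 43/19 , 47/12,26,45,49,57, 88] 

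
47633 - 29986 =17647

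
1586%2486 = 1586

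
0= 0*5362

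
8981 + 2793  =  11774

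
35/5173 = 5/739 =0.01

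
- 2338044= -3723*628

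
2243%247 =20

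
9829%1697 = 1344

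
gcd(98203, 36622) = 1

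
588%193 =9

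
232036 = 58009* 4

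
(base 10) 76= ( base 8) 114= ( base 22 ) 3A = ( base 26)2O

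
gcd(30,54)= 6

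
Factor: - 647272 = - 2^3*80909^1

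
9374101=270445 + 9103656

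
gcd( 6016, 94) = 94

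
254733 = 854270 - 599537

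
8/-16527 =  -8/16527 = - 0.00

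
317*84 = 26628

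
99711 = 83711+16000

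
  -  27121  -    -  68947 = 41826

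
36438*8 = 291504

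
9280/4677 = 1 + 4603/4677  =  1.98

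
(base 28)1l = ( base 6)121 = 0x31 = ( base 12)41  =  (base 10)49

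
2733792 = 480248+2253544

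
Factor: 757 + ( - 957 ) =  - 2^3*5^2 = -  200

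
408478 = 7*58354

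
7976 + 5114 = 13090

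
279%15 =9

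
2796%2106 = 690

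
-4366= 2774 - 7140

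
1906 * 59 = 112454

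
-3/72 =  - 1/24 = - 0.04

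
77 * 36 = 2772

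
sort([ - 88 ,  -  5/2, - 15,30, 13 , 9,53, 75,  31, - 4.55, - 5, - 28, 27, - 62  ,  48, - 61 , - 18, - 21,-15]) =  [ - 88, - 62,  -  61, - 28, - 21,-18,-15,  -  15, - 5, -4.55, - 5/2, 9,13, 27  ,  30,31,  48,53 , 75]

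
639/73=639/73 = 8.75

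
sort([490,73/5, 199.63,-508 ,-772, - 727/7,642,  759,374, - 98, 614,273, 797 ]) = [ - 772, - 508, - 727/7,-98 , 73/5, 199.63,273,374,490, 614,  642,  759 , 797]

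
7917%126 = 105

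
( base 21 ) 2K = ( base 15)42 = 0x3e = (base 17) 3b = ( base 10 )62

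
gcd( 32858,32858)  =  32858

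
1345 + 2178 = 3523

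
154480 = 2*77240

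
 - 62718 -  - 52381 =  - 10337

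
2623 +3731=6354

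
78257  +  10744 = 89001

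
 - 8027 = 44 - 8071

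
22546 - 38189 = -15643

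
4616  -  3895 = 721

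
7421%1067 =1019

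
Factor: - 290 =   -  2^1 *5^1 *29^1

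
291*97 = 28227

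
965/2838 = 965/2838 = 0.34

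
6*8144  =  48864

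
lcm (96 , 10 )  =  480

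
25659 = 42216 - 16557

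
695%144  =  119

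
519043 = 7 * 74149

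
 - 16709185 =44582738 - 61291923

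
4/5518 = 2/2759 = 0.00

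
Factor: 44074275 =3^1*5^2*7^2*67^1*179^1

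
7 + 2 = 9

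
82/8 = 41/4=10.25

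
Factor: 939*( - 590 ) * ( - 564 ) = 312461640 = 2^3 * 3^2 * 5^1*47^1 * 59^1*313^1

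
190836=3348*57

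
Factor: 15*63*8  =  7560 = 2^3*3^3*5^1*7^1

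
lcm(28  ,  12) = 84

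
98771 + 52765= 151536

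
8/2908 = 2/727 = 0.00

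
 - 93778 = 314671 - 408449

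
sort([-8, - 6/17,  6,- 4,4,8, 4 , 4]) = [-8, - 4, - 6/17, 4 , 4,  4, 6,8 ] 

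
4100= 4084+16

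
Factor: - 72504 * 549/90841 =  -39804696/90841 =- 2^3*3^4* 19^1*53^1*61^1*90841^( - 1 ) 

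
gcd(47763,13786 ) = 61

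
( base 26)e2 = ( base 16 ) 16e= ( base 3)111120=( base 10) 366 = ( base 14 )1C2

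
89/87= 89/87 = 1.02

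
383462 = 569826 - 186364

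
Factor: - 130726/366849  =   - 2^1*3^( - 4 ) * 7^( - 1)*163^1*401^1*647^( - 1) 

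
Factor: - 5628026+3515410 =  - 2112616 = -2^3*11^1*24007^1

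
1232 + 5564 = 6796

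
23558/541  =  23558/541 = 43.55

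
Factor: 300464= 2^4*  89^1*211^1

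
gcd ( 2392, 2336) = 8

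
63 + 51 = 114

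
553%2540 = 553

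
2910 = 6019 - 3109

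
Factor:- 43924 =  - 2^2 * 79^1*139^1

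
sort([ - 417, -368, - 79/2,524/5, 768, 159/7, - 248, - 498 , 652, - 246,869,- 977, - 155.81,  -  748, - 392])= [  -  977, - 748, - 498, - 417, - 392 , - 368,-248, - 246, - 155.81 , - 79/2,159/7,524/5,652 , 768,869]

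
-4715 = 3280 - 7995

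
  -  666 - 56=  -  722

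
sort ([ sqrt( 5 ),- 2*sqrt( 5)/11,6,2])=[  -  2 * sqrt( 5 ) /11,  2,sqrt(5 ),6]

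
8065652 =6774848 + 1290804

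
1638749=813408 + 825341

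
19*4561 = 86659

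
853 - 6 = 847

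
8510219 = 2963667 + 5546552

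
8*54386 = 435088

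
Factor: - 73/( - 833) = 7^( - 2)*17^ ( - 1) * 73^1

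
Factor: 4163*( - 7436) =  - 2^2*11^1*13^2*23^1*181^1 = - 30956068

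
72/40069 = 72/40069 = 0.00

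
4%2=0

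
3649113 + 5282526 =8931639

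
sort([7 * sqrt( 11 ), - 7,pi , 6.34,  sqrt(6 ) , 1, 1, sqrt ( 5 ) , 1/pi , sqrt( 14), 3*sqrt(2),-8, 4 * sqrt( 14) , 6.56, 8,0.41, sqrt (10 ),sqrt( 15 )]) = [ - 8, - 7,1/pi,0.41 , 1 , 1 , sqrt(5 ),sqrt(6),pi,sqrt( 10 ),sqrt(14), sqrt( 15),3*sqrt (2),6.34,6.56 , 8 , 4 * sqrt(14 ),  7*sqrt( 11 ) ] 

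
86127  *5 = 430635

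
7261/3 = 7261/3 = 2420.33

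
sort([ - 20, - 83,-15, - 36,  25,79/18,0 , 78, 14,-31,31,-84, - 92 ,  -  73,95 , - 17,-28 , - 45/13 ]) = [ - 92, - 84,  -  83,-73, - 36,- 31  , - 28, - 20, - 17 , - 15,-45/13,0, 79/18, 14,25, 31, 78, 95] 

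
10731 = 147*73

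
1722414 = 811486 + 910928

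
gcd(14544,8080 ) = 1616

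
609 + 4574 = 5183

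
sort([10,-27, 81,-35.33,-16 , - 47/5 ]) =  [ - 35.33,-27 ,-16,-47/5, 10,81 ]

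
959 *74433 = 71381247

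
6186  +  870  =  7056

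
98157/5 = 98157/5 = 19631.40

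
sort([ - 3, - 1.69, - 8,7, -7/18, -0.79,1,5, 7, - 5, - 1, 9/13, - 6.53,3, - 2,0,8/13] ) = [ - 8, - 6.53, - 5, - 3, - 2, - 1.69,-1, - 0.79, - 7/18, 0,8/13,9/13,1,3,5, 7,7] 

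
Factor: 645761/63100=2^(  -  2 )*5^( - 2)*31^1*37^1 * 563^1*631^( - 1 ) 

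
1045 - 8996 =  - 7951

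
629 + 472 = 1101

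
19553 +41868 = 61421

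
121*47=5687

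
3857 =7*551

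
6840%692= 612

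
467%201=65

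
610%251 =108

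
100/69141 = 100/69141=0.00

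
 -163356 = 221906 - 385262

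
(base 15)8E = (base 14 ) 98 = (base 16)86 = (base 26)54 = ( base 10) 134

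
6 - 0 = 6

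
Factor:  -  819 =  - 3^2*7^1*13^1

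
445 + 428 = 873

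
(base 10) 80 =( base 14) 5a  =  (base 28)2o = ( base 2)1010000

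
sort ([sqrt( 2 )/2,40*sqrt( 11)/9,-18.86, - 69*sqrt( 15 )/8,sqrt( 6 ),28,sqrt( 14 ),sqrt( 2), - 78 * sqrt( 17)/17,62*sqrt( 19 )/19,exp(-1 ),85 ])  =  [ - 69*sqrt( 15 ) /8, - 78*sqrt(17)/17, - 18.86,exp( - 1), sqrt(2)/2, sqrt( 2 ),  sqrt( 6),sqrt( 14 ), 62*sqrt( 19 )/19,40*sqrt( 11)/9, 28,  85 ] 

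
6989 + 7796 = 14785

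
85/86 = 85/86 = 0.99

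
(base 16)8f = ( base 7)263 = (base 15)98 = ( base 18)7h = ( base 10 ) 143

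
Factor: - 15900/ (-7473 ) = 100/47 = 2^2*5^2*47^( - 1)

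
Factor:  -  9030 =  - 2^1*3^1 *5^1*7^1* 43^1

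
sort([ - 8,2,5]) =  [ - 8,2, 5]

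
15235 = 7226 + 8009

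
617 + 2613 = 3230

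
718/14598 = 359/7299 = 0.05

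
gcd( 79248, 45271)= 1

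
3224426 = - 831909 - -4056335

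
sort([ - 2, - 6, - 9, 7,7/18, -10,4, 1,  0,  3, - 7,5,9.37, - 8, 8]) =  [  -  10, -9, - 8, - 7, - 6, - 2,0, 7/18,1,3, 4,  5, 7,8  ,  9.37]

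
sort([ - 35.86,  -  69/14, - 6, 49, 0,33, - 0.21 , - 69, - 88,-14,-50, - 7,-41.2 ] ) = [ - 88, - 69,- 50,-41.2, - 35.86, -14, - 7,  -  6, - 69/14, - 0.21,0, 33,49]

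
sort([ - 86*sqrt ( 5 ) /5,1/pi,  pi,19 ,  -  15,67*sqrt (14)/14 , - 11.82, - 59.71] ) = [ - 59.71, -86 * sqrt(5 ) /5 , - 15 ,  -  11.82 , 1/pi,pi,67*sqrt( 14)/14, 19 ]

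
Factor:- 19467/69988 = - 2^ ( - 2)*3^3*7^1*103^1*17497^ ( - 1)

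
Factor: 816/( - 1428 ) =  - 4/7 = - 2^2*7^( - 1) 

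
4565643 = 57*80099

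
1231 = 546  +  685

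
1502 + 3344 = 4846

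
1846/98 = 923/49 =18.84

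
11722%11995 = 11722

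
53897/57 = 53897/57 = 945.56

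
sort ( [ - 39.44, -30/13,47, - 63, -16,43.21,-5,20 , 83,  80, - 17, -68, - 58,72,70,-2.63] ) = [ - 68, - 63, - 58,-39.44, - 17, - 16,  -  5, - 2.63,-30/13, 20,  43.21, 47, 70,  72,80,83]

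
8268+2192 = 10460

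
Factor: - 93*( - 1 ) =3^1*31^1= 93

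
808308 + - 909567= - 101259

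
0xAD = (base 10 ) 173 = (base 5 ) 1143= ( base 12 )125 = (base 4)2231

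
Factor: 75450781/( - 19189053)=- 3^( - 2 )*7^1*13^( - 1)*109^1*401^( - 1 ) * 409^( - 1)*98887^1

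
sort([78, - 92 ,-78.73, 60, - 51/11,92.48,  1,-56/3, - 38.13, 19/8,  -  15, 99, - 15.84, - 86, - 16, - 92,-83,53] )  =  [ - 92,-92, - 86, - 83 , - 78.73 ,- 38.13, - 56/3,  -  16, - 15.84, - 15, - 51/11, 1,19/8,53, 60,78,92.48, 99]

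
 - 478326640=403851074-882177714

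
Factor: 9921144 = 2^3*3^1* 157^1*2633^1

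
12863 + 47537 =60400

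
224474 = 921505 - 697031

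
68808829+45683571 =114492400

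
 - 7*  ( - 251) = 1757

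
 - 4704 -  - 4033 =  - 671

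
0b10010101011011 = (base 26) e3l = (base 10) 9563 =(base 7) 36611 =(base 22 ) JGF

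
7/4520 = 7/4520 = 0.00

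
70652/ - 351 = -70652/351 = - 201.29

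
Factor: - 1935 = -3^2*5^1*43^1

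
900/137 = 6+78/137 =6.57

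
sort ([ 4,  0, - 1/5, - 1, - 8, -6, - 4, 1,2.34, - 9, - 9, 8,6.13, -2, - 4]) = [ - 9, - 9, - 8, -6, - 4, - 4, - 2, - 1,-1/5, 0, 1,  2.34, 4,6.13, 8 ] 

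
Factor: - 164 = - 2^2*41^1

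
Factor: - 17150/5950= - 7^2*17^(  -  1)=- 49/17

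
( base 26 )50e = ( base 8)6502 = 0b110101000010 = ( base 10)3394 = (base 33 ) 33s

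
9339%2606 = 1521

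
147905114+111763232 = 259668346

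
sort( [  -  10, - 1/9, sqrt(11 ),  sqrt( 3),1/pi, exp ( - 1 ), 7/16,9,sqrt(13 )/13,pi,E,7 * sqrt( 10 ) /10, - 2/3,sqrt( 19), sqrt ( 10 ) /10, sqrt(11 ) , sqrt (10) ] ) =[ - 10, - 2/3,-1/9,sqrt( 13 )/13, sqrt( 10 ) /10, 1/pi, exp(-1),7/16,sqrt( 3 ),7*sqrt (10 ) /10, E  ,  pi,sqrt( 10 ),  sqrt( 11), sqrt( 11), sqrt( 19),9]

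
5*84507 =422535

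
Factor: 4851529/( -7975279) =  - 13^( - 2)*41^( - 1)* 1151^( - 1 )*4851529^1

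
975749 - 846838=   128911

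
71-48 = 23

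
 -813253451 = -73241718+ - 740011733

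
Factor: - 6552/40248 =-7^1*43^( - 1) = - 7/43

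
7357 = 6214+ 1143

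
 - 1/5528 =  - 1 + 5527/5528 = -  0.00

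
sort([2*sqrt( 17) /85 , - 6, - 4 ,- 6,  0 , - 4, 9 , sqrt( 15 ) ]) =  [ - 6, - 6,- 4, - 4,0,  2 * sqrt(17)/85,  sqrt( 15),9]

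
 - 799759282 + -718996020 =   -  1518755302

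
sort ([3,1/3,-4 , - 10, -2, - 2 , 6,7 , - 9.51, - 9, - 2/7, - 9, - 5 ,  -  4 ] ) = [ - 10 , - 9.51, - 9,  -  9, - 5, - 4 ,  -  4, - 2, - 2, - 2/7, 1/3, 3,6, 7]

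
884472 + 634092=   1518564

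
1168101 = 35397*33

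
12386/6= 6193/3 = 2064.33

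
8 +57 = 65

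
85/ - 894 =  - 1  +  809/894 = - 0.10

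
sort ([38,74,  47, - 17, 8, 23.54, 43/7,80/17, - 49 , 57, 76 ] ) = [ - 49 , - 17 , 80/17,  43/7, 8, 23.54, 38,47, 57, 74, 76] 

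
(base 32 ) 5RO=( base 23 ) B85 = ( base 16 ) 1778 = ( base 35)4VN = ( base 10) 6008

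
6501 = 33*197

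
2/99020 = 1/49510=0.00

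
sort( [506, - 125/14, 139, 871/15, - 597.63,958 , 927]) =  [ - 597.63, - 125/14,871/15 , 139,  506, 927, 958]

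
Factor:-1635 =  - 3^1*5^1*109^1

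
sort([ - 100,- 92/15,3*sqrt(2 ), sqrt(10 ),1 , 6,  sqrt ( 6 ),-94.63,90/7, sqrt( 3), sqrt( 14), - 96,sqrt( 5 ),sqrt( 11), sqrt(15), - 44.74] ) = [ - 100,-96, - 94.63, - 44.74, - 92/15,1 , sqrt(3),sqrt( 5),sqrt( 6 ),sqrt(10),sqrt( 11 ),sqrt(14 ),sqrt( 15 ),3*sqrt(2 ),6,90/7]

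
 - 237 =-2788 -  - 2551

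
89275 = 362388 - 273113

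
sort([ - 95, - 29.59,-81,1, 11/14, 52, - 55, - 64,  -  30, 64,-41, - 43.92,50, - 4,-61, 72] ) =[ - 95 , - 81,-64,-61, - 55,-43.92,-41, - 30,  -  29.59,-4, 11/14,1,  50 , 52, 64, 72 ]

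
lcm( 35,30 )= 210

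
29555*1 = 29555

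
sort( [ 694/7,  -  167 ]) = [- 167, 694/7]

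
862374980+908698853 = 1771073833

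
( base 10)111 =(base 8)157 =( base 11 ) a1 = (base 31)3i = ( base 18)63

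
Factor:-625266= - 2^1*3^3* 11579^1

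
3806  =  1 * 3806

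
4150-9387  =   - 5237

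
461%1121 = 461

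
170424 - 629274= -458850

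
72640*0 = 0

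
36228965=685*52889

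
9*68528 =616752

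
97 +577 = 674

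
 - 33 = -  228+195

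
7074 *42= 297108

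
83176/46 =1808 + 4/23  =  1808.17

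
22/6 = 11/3=3.67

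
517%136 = 109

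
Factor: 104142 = 2^1*3^1*17^1*1021^1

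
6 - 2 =4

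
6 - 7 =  - 1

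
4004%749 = 259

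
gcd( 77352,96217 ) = 11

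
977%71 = 54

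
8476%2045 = 296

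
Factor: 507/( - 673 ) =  - 3^1 * 13^2*673^( - 1)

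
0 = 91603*0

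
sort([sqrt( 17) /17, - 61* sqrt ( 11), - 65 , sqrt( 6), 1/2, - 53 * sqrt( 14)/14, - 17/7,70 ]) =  [ - 61*sqrt( 11 ),- 65,- 53*sqrt(14)/14, - 17/7,sqrt( 17)/17, 1/2,sqrt ( 6) , 70] 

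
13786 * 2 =27572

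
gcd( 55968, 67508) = 4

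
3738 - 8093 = - 4355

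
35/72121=5/10303 = 0.00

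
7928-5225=2703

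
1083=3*361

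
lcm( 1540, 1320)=9240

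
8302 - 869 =7433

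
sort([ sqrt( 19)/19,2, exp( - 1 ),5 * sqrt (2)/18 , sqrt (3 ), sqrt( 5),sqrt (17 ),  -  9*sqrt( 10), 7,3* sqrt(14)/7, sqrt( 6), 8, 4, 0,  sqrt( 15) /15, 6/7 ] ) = [ -9*sqrt( 10 ) , 0 , sqrt( 19)/19, sqrt (15)/15 , exp( -1 ),  5 * sqrt( 2 ) /18,6/7, 3*sqrt( 14 )/7 , sqrt(3 ),  2, sqrt( 5 ),sqrt(6 ) , 4,sqrt( 17) , 7,8 ]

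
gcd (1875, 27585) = 15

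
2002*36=72072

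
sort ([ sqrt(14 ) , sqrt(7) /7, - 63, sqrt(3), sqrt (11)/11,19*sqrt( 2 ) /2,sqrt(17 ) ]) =[ - 63 , sqrt( 11 ) /11, sqrt( 7)/7, sqrt( 3),sqrt(14) , sqrt( 17 ),19*sqrt(2)/2 ]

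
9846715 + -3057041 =6789674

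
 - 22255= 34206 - 56461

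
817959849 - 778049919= 39909930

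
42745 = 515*83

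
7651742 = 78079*98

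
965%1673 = 965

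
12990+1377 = 14367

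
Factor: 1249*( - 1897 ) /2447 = -7^1*271^1*1249^1*2447^ (- 1 ) = - 2369353/2447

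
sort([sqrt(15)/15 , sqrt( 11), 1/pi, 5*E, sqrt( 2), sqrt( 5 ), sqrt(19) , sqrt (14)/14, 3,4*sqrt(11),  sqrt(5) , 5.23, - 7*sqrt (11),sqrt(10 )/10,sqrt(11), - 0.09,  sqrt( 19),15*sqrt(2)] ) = [ - 7*sqrt( 11), - 0.09,  sqrt(15) /15,sqrt(14)/14, sqrt( 10)/10,1/pi, sqrt(2), sqrt(5),sqrt(5 ) , 3,sqrt( 11) , sqrt(11), sqrt(19 ) , sqrt(19), 5.23,4*sqrt(11), 5*E, 15 * sqrt(2) ] 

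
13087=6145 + 6942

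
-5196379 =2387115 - 7583494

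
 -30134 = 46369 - 76503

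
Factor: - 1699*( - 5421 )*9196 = 2^2*3^1*11^2*13^1 * 19^1*139^1*1699^1= 84697725684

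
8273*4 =33092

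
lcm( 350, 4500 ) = 31500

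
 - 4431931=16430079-20862010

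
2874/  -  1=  - 2874+0/1=-2874.00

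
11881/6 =1980 + 1/6 = 1980.17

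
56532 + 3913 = 60445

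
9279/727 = 12 + 555/727 = 12.76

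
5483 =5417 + 66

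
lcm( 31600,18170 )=726800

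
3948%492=12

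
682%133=17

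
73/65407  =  73/65407 = 0.00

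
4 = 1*4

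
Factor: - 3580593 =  - 3^1*31^1*38501^1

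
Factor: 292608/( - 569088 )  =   - 127/247 = - 13^(-1)*19^ ( - 1) * 127^1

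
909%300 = 9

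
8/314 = 4/157  =  0.03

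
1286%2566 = 1286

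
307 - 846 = -539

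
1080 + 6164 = 7244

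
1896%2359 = 1896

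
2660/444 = 665/111 = 5.99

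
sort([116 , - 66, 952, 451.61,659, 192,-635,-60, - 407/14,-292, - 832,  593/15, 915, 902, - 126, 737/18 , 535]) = [ - 832, - 635, - 292,-126,-66, - 60, - 407/14,593/15, 737/18, 116,  192,  451.61,535,659, 902,915,  952]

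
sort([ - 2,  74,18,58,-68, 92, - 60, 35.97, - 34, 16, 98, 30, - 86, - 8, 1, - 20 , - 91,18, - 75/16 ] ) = [-91 , - 86, - 68,  -  60,  -  34, - 20, - 8 , - 75/16 , - 2,1, 16,18, 18,30, 35.97, 58, 74, 92, 98]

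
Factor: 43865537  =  103^1* 425879^1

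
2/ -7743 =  - 1 + 7741/7743 = - 0.00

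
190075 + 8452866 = 8642941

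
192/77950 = 96/38975 = 0.00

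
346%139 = 68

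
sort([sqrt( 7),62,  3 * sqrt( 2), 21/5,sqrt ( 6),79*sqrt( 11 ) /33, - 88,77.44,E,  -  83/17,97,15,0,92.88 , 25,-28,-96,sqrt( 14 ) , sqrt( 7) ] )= [- 96, -88, -28, - 83/17, 0,sqrt( 6 ) , sqrt( 7 ),sqrt( 7),E, sqrt( 14), 21/5, 3*sqrt( 2 ),79*sqrt(11 )/33,15,25,62,77.44, 92.88,97]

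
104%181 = 104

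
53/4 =13 + 1/4= 13.25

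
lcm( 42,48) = 336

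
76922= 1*76922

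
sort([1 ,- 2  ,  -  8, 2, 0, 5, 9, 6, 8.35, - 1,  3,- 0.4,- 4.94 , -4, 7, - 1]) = [ - 8, - 4.94, - 4 , - 2,-1, - 1, - 0.4, 0,1, 2, 3, 5, 6, 7,8.35,9] 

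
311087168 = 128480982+182606186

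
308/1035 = 308/1035 = 0.30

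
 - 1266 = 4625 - 5891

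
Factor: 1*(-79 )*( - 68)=2^2* 17^1*79^1 = 5372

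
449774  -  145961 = 303813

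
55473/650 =55473/650 = 85.34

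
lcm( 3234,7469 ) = 313698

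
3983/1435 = 569/205 = 2.78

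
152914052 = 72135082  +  80778970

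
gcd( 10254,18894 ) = 6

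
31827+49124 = 80951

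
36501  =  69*529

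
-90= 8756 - 8846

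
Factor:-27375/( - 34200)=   2^ (-3)*3^(-1) * 5^1 * 19^( - 1) * 73^1 = 365/456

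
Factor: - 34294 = -2^1*13^1 * 1319^1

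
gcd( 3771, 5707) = 1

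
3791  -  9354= - 5563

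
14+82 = 96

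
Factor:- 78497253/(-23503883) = 3^2*13^(  -  1)*73^( - 1 )*24767^( - 1)* 8721917^1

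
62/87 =62/87= 0.71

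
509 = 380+129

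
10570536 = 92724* 114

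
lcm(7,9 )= 63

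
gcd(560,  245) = 35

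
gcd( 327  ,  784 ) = 1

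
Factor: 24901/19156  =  2^(  -  2 ) *37^1*673^1*4789^(-1 )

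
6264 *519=3251016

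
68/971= 68/971 = 0.07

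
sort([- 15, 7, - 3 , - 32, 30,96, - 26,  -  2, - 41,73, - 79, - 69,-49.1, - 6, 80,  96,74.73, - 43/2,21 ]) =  [ - 79, - 69, - 49.1, - 41, - 32, - 26, - 43/2, - 15,-6,-3, - 2,7 , 21, 30,73,74.73,80, 96, 96]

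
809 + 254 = 1063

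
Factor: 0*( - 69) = 0  =  0^1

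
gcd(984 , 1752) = 24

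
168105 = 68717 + 99388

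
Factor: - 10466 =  - 2^1*5233^1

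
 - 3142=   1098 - 4240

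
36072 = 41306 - 5234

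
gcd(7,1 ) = 1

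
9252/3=3084  =  3084.00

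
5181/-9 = - 576+1/3 = - 575.67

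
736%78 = 34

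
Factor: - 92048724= - 2^2*3^4*43^1*6607^1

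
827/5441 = 827/5441  =  0.15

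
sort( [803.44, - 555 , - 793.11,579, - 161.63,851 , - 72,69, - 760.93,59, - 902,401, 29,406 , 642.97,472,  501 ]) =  [ - 902, - 793.11,-760.93, - 555, - 161.63, - 72,29,  59, 69,401,406,472,501,579,642.97,803.44,851]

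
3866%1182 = 320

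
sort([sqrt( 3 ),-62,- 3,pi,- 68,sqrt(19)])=[ - 68, - 62, - 3,sqrt(3), pi,  sqrt( 19) ] 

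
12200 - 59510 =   -  47310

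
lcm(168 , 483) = 3864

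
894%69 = 66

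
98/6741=14/963 = 0.01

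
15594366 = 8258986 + 7335380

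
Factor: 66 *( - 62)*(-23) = 94116= 2^2*3^1 * 11^1 * 23^1*31^1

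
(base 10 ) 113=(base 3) 11012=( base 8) 161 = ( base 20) 5d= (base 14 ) 81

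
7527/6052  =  1 + 1475/6052 = 1.24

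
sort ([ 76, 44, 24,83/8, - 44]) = [ - 44, 83/8, 24, 44,76]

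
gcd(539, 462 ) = 77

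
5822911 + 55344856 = 61167767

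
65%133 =65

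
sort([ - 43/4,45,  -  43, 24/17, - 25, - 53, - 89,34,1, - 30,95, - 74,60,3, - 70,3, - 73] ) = [ - 89,- 74, - 73,- 70, - 53,-43 , -30, - 25, - 43/4, 1, 24/17,3,3,  34,45,60,95] 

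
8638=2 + 8636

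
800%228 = 116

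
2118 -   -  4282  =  6400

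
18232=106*172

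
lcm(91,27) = 2457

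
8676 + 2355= 11031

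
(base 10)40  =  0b101000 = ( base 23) 1h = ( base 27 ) 1D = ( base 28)1c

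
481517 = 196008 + 285509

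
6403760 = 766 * 8360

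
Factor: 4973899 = 7^1*710557^1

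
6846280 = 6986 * 980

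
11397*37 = 421689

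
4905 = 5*981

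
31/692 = 31/692 = 0.04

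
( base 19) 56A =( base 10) 1929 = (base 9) 2573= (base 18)5h3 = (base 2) 11110001001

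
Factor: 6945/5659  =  3^1 * 5^1 * 463^1 * 5659^( - 1)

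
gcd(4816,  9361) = 1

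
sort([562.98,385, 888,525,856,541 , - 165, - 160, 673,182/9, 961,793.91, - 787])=[ - 787,-165, - 160,182/9 , 385, 525, 541 , 562.98,  673,  793.91, 856,888,961 ] 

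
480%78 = 12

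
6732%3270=192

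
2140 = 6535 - 4395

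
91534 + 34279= 125813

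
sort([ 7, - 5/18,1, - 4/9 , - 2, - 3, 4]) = [ - 3,  -  2,-4/9, - 5/18,1,4,7]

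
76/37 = 2+2/37=2.05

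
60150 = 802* 75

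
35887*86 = 3086282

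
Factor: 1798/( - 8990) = -1/5 = - 5^( - 1 ) 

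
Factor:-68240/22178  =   - 40/13  =  - 2^3*5^1*13^(-1) 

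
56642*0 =0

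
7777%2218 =1123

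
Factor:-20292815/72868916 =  - 2^( - 2) * 5^1*17^1 * 181^1*1319^1*3407^( - 1 )*5347^( - 1) 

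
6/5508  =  1/918=0.00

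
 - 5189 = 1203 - 6392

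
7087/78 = 90+67/78 = 90.86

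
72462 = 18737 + 53725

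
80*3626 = 290080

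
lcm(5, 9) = 45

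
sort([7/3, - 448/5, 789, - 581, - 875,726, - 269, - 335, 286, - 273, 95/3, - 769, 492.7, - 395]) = [ - 875, -769, - 581, - 395, - 335, - 273, - 269, - 448/5, 7/3, 95/3,  286,492.7,726, 789]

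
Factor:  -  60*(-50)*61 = 183000 = 2^3*3^1*5^3*61^1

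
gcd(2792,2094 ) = 698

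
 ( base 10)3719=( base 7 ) 13562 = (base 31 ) 3qu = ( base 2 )111010000111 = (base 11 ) 2881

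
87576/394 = 222 + 54/197 = 222.27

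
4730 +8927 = 13657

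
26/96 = 13/48= 0.27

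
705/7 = 705/7 = 100.71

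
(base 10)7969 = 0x1F21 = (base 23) f1b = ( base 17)1a9d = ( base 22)GA5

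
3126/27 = 115 + 7/9 =115.78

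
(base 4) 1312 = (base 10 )118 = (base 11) A8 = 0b1110110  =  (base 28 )46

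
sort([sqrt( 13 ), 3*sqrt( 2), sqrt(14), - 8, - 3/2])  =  [ - 8,-3/2, sqrt(13 ) , sqrt(14 ),3 * sqrt( 2)]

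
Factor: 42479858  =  2^1*19^1*31^1*36061^1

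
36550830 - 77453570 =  - 40902740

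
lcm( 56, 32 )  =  224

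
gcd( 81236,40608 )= 4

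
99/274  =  99/274 = 0.36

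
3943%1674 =595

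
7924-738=7186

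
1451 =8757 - 7306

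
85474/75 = 85474/75 = 1139.65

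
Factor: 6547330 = 2^1 *5^1*29^1*107^1*211^1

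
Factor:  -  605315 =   -  5^1 * 121063^1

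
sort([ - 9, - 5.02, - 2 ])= [- 9, - 5.02,-2]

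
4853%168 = 149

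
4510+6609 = 11119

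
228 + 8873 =9101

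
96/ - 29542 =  - 48/14771  =  -  0.00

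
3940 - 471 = 3469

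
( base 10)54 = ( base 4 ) 312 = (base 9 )60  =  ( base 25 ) 24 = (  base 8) 66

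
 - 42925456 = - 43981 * 976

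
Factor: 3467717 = 11^1*315247^1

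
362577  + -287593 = 74984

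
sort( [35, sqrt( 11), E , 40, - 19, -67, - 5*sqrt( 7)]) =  [-67 ,-19, - 5*sqrt ( 7 ),E, sqrt( 11), 35, 40]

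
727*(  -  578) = - 420206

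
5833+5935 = 11768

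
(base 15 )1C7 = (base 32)CS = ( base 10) 412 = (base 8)634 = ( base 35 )BR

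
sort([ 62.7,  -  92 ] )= [-92, 62.7]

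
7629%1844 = 253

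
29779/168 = 177 + 43/168 = 177.26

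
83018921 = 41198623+41820298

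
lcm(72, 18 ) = 72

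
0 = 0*3710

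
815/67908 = 815/67908=0.01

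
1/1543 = 1/1543  =  0.00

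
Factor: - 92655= - 3^2*5^1*29^1*71^1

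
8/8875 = 8/8875 = 0.00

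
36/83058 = 6/13843  =  0.00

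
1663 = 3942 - 2279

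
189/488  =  189/488 = 0.39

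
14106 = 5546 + 8560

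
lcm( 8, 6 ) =24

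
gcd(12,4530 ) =6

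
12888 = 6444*2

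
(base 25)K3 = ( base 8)767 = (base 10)503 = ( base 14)27d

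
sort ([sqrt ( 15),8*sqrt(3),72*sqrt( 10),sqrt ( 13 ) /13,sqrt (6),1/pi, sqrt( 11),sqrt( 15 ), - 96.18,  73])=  [-96.18,sqrt(13 ) /13, 1/pi,sqrt(6),sqrt(11),sqrt(15 ),sqrt( 15 ) , 8* sqrt (3), 73,72*sqrt ( 10)] 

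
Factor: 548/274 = 2 = 2^1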